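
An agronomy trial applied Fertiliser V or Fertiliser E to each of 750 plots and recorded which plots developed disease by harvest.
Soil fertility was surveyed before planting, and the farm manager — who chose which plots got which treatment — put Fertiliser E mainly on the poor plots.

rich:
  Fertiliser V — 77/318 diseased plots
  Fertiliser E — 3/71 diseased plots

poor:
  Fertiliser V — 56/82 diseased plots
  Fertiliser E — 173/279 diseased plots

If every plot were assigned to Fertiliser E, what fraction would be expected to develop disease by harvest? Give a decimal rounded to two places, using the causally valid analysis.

Soil fertility is set before the fertiliser has any effect — it is not caused by the fertiliser — and it independently drives the outcome. That makes it a confounder, so the causal comparison is within soil fertility levels.
Standardising Fertiliser E to the population soil fertility mix: 0.519·3/71 + 0.481·173/279 = 0.320.

0.32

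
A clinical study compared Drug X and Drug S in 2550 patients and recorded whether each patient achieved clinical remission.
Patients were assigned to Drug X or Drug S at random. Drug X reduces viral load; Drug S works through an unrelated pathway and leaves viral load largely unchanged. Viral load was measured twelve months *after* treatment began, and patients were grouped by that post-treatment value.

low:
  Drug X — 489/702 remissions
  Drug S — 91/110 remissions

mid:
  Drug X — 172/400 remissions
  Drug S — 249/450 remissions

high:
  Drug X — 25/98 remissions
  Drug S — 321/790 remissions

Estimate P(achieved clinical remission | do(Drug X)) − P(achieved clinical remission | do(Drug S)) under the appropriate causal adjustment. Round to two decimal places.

The viral load-specific comparison favours Drug S throughout, but the pooled figures favour Drug X. The question is whether to condition on viral load.
Viral load lies on the pathway drug → viral load → outcome, so adjusting for it blocks the indirect effect. For the total causal effect of drug, use the unadjusted pooled rates.
The causal difference is the pooled difference: 0.572 − 0.490 = +0.082.

+0.08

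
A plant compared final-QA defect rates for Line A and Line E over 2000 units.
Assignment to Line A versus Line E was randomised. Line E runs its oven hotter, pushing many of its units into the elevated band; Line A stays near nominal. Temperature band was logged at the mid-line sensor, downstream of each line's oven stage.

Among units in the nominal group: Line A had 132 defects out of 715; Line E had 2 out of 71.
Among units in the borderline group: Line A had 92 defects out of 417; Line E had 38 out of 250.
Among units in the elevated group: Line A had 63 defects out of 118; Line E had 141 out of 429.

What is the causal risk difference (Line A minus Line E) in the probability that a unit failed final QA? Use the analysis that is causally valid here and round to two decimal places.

Stratifying would compare lines among units the lines themselves sorted into in-process temperature band groups — a form of selection on an intermediate. The unconditioned pooled rates give the total causal effect.
The causal difference is the pooled difference: 0.230 − 0.241 = -0.012.

-0.01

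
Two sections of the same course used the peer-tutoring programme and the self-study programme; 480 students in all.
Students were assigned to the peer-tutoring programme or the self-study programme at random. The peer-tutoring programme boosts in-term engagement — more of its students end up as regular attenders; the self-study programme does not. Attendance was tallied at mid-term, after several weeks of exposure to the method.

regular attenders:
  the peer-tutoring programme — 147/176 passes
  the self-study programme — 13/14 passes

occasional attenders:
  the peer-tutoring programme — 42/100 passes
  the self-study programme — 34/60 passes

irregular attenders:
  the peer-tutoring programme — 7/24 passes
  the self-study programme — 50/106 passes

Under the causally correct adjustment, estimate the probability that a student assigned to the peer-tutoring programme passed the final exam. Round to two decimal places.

0.65

Mid-term attendance is recorded after the teaching method and is itself shifted by it — it sits on the causal path from teaching method to outcome. Conditioning on a mediator would strip out part of the effect we want; the pooled comparison gives the total causal effect.
So P(outcome | do(the peer-tutoring programme)) is just the pooled rate for the peer-tutoring programme: 196/300 = 0.653.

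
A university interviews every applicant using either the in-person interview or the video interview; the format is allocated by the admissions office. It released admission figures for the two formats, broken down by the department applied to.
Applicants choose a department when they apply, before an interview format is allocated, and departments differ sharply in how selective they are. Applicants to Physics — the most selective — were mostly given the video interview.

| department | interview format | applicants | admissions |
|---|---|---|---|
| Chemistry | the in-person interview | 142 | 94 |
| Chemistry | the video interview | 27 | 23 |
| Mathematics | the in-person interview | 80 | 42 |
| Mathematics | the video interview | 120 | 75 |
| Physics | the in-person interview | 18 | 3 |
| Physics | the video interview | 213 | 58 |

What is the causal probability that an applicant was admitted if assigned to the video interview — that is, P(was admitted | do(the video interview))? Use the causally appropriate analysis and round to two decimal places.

0.55

Department is set before the interview format has any effect — it is not caused by the interview format — and it independently drives the outcome. That makes it a confounder, so the causal comparison is within department levels.
Standardising the video interview to the population department mix: 0.282·23/27 + 0.333·75/120 + 0.385·58/213 = 0.553.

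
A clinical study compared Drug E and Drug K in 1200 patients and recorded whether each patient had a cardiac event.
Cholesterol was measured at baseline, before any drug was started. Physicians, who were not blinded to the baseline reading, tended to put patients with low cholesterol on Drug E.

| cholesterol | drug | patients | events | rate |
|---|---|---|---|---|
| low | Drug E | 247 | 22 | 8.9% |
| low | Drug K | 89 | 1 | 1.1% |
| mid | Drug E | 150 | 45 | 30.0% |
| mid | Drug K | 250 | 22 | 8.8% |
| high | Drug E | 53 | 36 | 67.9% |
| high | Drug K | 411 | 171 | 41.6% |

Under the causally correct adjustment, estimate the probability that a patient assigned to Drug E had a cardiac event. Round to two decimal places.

Nothing the drug does changes cholesterol; the imbalance is an allocation artefact. With cholesterol also predicting the outcome, the pooled figure is confounded, and the within-stratum comparison is the causal one.
Standardising Drug E to the population cholesterol mix: 0.280·22/247 + 0.333·45/150 + 0.387·36/53 = 0.388.

0.39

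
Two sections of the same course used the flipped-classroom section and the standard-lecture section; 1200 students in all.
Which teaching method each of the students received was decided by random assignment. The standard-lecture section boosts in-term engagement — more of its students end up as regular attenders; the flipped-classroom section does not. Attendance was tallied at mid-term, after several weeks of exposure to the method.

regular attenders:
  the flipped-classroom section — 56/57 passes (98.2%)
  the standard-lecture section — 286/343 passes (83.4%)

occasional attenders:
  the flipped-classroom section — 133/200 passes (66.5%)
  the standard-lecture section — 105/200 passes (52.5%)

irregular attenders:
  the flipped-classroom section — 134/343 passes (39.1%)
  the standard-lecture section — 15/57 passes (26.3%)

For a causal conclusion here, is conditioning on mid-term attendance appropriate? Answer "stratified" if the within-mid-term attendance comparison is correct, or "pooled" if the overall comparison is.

The mid-term attendance-specific comparison favours the flipped-classroom section throughout, but the pooled figures favour the standard-lecture section. The question is whether to condition on mid-term attendance.
Mid-term attendance is recorded after the teaching method and is itself shifted by it — it sits on the causal path from teaching method to outcome. Conditioning on a mediator would strip out part of the effect we want; the pooled comparison gives the total causal effect.
Pooled: the flipped-classroom section 53.8% vs the standard-lecture section 67.7%; the standard-lecture section is higher overall.

pooled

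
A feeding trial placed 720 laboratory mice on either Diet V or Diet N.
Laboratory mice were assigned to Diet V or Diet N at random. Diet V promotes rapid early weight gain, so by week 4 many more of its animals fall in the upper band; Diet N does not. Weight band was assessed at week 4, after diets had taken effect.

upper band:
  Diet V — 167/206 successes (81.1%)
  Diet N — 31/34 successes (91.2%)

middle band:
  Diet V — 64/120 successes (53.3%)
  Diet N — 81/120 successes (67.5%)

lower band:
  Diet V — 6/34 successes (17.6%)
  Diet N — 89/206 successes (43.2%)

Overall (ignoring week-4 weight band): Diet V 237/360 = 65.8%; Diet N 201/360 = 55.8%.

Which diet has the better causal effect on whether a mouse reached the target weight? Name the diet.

The distribution of week-4 weight band is itself part of what the diet does — it is an intermediate outcome. Holding it fixed would remove that part of the effect; the total effect is the pooled difference.
Pooled: Diet V 65.8% vs Diet N 55.8%; Diet V is higher overall.

Diet V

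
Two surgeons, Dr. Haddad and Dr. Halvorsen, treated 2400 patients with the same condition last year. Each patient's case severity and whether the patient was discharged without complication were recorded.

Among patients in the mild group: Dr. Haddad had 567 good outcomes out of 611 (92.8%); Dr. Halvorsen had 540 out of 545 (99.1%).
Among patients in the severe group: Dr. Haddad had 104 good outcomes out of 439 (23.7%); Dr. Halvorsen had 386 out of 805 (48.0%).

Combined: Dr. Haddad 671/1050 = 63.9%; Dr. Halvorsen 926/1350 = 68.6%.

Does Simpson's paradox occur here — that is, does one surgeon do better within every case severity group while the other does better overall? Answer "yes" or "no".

Within each case severity level (mild 92.8% vs 99.1%; severe 23.7% vs 48.0%), Dr. Halvorsen has the higher rate every time. Pooled: 63.9% vs 68.6% — Dr. Halvorsen has the higher rate overall. They agree.

no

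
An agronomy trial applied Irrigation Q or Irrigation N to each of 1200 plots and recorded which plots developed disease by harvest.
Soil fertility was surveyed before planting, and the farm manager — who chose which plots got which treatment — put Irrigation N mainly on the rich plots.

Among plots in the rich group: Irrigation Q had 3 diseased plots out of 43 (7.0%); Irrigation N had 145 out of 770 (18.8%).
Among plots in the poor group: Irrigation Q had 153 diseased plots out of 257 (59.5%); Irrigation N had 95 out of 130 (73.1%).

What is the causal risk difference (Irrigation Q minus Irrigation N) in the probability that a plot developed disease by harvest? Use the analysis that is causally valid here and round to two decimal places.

Irrigation Q is lower inside every soil fertility stratum but Irrigation N is lower in aggregate. Whether to stratify depends on how soil fertility relates to the irrigation.
Here soil fertility is a common cause — it drives both which irrigation a case falls under and the outcome. The crude comparison mixes populations; the stratum-specific rates are the causally relevant ones.
Adjusting over the population distribution of soil fertility: 0.677·(0.070−0.188) + 0.323·(0.595−0.731) = -0.124.

-0.12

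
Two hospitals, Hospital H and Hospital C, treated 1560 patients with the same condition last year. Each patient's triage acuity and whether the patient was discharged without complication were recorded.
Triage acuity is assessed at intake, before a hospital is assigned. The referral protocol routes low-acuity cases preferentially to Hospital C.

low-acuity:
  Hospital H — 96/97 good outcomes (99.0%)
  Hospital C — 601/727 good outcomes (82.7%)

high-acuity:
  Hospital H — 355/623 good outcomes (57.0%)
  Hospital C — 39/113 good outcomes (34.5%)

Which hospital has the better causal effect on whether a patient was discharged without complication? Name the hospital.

Within every triage acuity level Hospital H has the higher rate, yet pooled Hospital C does — Simpson's reversal.
Nothing the hospital does changes triage acuity; the imbalance is an allocation artefact. With triage acuity also predicting the outcome, the pooled figure is confounded, and the within-stratum comparison is the causal one.
Within each level — low-acuity: 99.0% vs 82.7%; high-acuity: 57.0% vs 34.5% — Hospital H is higher every time.

Hospital H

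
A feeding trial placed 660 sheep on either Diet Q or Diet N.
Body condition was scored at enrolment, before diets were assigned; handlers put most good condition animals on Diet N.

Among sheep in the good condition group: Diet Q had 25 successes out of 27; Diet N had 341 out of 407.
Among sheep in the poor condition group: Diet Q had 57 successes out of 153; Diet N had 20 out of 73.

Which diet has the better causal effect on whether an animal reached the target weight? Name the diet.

Starting body condition is set before the diet has any effect — it is not caused by the diet — and it independently drives the outcome. That makes it a confounder, so the causal comparison is within starting body condition levels.
Within each level — good condition: 92.6% vs 83.8%; poor condition: 37.3% vs 27.4% — Diet Q is higher every time.

Diet Q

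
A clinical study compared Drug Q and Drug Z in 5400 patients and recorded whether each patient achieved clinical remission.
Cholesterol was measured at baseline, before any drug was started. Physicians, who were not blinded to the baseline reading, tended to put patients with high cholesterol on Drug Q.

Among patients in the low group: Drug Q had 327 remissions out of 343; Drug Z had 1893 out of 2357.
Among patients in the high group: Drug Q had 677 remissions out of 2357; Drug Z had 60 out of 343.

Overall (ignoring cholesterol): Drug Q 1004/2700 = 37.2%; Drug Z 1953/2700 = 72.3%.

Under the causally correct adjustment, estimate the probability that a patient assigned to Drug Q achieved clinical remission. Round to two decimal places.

Cholesterol differs across drugs for reasons unrelated to any effect of the drug itself, and it separately predicts the outcome — a classic confounder. We must compare within cholesterol levels.
Standardising Drug Q to the population cholesterol mix: 0.500·327/343 + 0.500·677/2357 = 0.620.

0.62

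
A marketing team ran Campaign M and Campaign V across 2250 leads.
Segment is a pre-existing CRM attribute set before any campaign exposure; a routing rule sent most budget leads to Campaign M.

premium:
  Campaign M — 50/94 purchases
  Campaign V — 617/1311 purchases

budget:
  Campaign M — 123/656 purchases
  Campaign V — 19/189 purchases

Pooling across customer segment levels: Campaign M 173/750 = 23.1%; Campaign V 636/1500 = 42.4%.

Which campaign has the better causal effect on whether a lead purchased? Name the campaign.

Campaign M

The imbalance in customer segment arose from how leads were allocated, not from anything the campaign did; and customer segment independently affects the outcome. The pooled gap is confounded — condition on customer segment.
Within each level — premium: 53.2% vs 47.1%; budget: 18.8% vs 10.1% — Campaign M is higher every time.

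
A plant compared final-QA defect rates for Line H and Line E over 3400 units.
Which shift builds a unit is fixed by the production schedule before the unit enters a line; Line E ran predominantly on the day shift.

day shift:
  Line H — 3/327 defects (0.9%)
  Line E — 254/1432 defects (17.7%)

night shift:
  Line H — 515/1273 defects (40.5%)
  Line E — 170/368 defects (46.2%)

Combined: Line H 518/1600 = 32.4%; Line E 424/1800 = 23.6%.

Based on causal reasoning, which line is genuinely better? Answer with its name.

Line H

Shift is set before the line has any effect — it is not caused by the line — and it independently drives the outcome. That makes it a confounder, so the causal comparison is within shift levels.
Within each level — day shift: 0.9% vs 17.7%; night shift: 40.5% vs 46.2% — Line H is lower every time.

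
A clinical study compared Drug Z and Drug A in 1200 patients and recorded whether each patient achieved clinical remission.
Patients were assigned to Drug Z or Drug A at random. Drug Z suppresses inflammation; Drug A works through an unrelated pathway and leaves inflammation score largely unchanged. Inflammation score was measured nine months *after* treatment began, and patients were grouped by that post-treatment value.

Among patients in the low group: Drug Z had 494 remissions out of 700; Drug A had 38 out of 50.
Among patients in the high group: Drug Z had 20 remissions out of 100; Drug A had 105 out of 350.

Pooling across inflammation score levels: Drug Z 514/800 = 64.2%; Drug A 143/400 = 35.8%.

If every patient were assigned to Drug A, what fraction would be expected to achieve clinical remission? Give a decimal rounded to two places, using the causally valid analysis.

0.36

Drug A is higher inside every inflammation score stratum but Drug Z is higher in aggregate. Whether to stratify depends on how inflammation score relates to the drug.
Inflammation score is downstream of the drug. One should not condition on a consequence of treatment, so the overall rates are the right comparison.
So P(outcome | do(Drug A)) is just the pooled rate for Drug A: 143/400 = 0.357.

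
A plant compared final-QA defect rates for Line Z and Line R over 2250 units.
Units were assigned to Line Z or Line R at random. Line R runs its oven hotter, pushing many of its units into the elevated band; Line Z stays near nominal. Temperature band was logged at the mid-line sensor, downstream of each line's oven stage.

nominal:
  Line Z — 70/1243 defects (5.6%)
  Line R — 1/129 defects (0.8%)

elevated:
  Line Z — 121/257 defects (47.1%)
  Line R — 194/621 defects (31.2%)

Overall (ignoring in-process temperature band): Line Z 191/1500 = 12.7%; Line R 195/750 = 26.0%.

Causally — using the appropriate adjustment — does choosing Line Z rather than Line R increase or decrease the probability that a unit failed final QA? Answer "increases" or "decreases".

The distribution of in-process temperature band is itself part of what the line does — it is an intermediate outcome. Holding it fixed would remove that part of the effect; the total effect is the pooled difference.
Pooled: Line Z 12.7% vs Line R 26.0%; Line Z is lower overall.

decreases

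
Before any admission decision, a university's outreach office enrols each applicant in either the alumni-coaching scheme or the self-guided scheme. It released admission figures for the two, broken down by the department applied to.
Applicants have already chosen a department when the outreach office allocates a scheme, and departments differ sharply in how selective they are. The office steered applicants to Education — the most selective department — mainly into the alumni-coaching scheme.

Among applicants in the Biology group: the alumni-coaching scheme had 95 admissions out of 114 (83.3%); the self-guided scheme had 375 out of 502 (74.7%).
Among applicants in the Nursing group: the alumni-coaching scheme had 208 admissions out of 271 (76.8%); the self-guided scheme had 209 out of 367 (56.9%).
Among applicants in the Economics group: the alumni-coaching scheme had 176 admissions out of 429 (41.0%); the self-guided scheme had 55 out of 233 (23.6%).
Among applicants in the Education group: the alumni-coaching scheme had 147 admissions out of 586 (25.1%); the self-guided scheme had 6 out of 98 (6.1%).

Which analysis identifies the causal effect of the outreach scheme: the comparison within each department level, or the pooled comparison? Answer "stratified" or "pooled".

stratified

Within every department level the alumni-coaching scheme has the higher rate, yet pooled the self-guided scheme does — Simpson's reversal.
Department differs across outreach schemes for reasons unrelated to any effect of the outreach scheme itself, and it separately predicts the outcome — a classic confounder. We must compare within department levels.
Within each level — Biology: 83.3% vs 74.7%; Nursing: 76.8% vs 56.9%; Economics: 41.0% vs 23.6%; Education: 25.1% vs 6.1% — the alumni-coaching scheme is higher every time.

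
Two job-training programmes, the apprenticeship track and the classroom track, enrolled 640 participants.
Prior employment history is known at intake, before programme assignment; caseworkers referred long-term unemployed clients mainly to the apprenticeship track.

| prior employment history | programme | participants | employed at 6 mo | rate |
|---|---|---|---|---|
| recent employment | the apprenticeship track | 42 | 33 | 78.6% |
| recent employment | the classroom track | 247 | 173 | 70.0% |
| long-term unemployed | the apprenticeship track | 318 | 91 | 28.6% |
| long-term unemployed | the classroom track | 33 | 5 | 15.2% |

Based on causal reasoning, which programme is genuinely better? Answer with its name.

the apprenticeship track

Prior employment history satisfies the back-door criterion: it is not a descendant of the programme, and it blocks the spurious path from programme to outcome. Adjusting for it (i.e., using the within-prior employment history rates) gives the causal effect.
Within each level — recent employment: 78.6% vs 70.0%; long-term unemployed: 28.6% vs 15.2% — the apprenticeship track is higher every time.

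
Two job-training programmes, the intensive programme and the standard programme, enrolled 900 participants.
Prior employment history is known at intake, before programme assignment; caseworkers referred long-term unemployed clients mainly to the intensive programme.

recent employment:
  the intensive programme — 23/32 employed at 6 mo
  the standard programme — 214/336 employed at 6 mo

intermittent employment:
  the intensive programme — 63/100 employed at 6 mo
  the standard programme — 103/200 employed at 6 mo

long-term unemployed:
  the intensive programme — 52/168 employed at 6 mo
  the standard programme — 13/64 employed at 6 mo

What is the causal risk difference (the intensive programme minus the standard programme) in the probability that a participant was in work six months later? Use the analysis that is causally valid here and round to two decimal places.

+0.10

Prior employment history is set before the programme has any effect — it is not caused by the programme — and it independently drives the outcome. That makes it a confounder, so the causal comparison is within prior employment history levels.
Adjusting over the population distribution of prior employment history: 0.409·(0.719−0.637) + 0.333·(0.630−0.515) + 0.258·(0.310−0.203) = +0.099.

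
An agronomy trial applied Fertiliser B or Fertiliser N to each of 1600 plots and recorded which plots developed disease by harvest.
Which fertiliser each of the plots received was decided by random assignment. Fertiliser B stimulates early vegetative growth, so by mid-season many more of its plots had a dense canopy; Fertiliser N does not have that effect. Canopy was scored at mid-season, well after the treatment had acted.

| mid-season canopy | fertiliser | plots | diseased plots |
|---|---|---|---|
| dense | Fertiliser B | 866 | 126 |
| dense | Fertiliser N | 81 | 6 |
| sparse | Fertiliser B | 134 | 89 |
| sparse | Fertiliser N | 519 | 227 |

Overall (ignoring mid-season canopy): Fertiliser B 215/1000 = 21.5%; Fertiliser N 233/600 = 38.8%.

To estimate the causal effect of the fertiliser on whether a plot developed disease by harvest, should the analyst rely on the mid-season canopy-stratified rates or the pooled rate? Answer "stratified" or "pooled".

pooled

The distribution of mid-season canopy is itself part of what the fertiliser does — it is an intermediate outcome. Holding it fixed would remove that part of the effect; the total effect is the pooled difference.
Pooled: Fertiliser B 21.5% vs Fertiliser N 38.8%; Fertiliser B is lower overall.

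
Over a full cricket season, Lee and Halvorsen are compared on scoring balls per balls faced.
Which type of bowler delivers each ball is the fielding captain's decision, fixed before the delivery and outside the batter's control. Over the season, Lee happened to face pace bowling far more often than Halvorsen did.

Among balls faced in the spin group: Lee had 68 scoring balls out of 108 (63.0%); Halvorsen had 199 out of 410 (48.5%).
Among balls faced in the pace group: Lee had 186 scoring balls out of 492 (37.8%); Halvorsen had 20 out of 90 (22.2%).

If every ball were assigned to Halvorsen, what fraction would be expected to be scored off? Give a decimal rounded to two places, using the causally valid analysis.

0.35

Within every bowling type level Lee has the higher rate, yet pooled Halvorsen does — Simpson's reversal.
Bowling type differs across players for reasons unrelated to any effect of the player itself, and it separately predicts the outcome — a classic confounder. We must compare within bowling type levels.
Standardising Halvorsen to the population bowling type mix: 0.471·199/410 + 0.529·20/90 = 0.346.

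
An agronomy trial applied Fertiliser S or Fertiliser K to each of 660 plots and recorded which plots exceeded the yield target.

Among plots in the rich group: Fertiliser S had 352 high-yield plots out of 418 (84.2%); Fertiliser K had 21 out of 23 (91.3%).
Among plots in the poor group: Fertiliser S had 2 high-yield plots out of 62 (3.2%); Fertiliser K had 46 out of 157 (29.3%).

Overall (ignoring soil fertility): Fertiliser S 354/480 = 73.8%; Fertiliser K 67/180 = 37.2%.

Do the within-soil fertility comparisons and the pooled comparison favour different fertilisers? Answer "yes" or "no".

Within each soil fertility level (rich 84.2% vs 91.3%; poor 3.2% vs 29.3%), Fertiliser K has the higher rate every time. Pooled: 73.8% vs 37.2% — Fertiliser S has the higher rate overall. The two comparisons disagree.

yes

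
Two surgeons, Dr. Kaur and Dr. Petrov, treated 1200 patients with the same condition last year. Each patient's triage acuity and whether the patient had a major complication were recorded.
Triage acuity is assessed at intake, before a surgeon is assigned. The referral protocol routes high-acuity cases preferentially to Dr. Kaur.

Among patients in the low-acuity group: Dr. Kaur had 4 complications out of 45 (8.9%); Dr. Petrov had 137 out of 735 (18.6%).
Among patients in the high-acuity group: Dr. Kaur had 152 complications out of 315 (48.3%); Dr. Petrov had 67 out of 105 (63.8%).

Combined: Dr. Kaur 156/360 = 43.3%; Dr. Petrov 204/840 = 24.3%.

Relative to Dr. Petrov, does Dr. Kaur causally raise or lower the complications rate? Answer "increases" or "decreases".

decreases

Nothing the surgeon does changes triage acuity; the imbalance is an allocation artefact. With triage acuity also predicting the outcome, the pooled figure is confounded, and the within-stratum comparison is the causal one.
Within each level — low-acuity: 8.9% vs 18.6%; high-acuity: 48.3% vs 63.8% — Dr. Kaur is lower every time.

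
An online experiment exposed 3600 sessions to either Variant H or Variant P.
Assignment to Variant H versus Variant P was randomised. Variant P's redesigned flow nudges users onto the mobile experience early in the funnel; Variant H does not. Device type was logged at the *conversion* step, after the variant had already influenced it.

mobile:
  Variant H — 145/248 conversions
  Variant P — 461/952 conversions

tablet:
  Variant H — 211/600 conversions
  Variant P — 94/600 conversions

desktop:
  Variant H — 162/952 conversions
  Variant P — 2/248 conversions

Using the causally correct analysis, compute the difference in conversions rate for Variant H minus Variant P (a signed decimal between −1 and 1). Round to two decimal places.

The distribution of device type is itself part of what the variant does — it is an intermediate outcome. Holding it fixed would remove that part of the effect; the total effect is the pooled difference.
The causal difference is the pooled difference: 0.288 − 0.309 = -0.022.

-0.02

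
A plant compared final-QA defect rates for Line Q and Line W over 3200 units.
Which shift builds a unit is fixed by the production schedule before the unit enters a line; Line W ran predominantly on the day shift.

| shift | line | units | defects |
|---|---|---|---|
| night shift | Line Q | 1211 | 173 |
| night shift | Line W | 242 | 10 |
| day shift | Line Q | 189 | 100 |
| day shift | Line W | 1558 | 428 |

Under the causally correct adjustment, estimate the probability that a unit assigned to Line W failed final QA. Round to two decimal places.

0.17

Line W is lower inside every shift stratum but Line Q is lower in aggregate. Whether to stratify depends on how shift relates to the line.
The imbalance in shift arose from how units were allocated, not from anything the line did; and shift independently affects the outcome. The pooled gap is confounded — condition on shift.
Standardising Line W to the population shift mix: 0.454·10/242 + 0.546·428/1558 = 0.169.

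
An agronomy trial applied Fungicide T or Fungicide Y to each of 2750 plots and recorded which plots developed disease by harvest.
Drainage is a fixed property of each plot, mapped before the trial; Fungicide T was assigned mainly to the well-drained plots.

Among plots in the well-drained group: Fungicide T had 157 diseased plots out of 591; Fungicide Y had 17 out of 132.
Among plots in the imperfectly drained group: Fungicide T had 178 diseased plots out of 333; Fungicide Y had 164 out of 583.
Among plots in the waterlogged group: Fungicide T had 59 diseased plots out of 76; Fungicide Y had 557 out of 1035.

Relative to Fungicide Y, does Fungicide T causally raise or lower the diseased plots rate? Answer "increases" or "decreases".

increases

Field drainage is set before the fungicide has any effect — it is not caused by the fungicide — and it independently drives the outcome. That makes it a confounder, so the causal comparison is within field drainage levels.
Within each level — well-drained: 26.6% vs 12.9%; imperfectly drained: 53.5% vs 28.1%; waterlogged: 77.6% vs 53.8% — Fungicide Y is lower every time.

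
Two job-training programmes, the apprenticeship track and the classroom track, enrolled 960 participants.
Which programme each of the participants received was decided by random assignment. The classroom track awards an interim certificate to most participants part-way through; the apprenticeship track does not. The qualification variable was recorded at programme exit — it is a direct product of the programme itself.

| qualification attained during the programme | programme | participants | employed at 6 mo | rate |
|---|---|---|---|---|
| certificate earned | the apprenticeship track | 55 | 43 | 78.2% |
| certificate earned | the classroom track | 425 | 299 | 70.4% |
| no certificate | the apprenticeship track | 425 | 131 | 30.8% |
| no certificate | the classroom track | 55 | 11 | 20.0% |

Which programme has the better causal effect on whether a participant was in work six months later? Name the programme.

Within every qualification attained during the programme level the apprenticeship track has the higher rate, yet pooled the classroom track does — Simpson's reversal.
Stratifying would compare programmes among participants the programmes themselves sorted into qualification attained during the programme groups — a form of selection on an intermediate. The unconditioned pooled rates give the total causal effect.
Pooled: the apprenticeship track 36.2% vs the classroom track 64.6%; the classroom track is higher overall.

the classroom track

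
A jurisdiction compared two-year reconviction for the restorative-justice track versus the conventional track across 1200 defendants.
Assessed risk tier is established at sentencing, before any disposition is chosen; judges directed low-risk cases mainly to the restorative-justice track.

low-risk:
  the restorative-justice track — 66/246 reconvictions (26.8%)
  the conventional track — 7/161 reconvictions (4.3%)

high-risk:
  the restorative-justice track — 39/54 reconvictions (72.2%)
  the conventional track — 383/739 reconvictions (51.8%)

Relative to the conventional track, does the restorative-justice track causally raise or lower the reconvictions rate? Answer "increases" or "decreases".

increases

Assessed risk tier satisfies the back-door criterion: it is not a descendant of the disposition, and it blocks the spurious path from disposition to outcome. Adjusting for it (i.e., using the within-assessed risk tier rates) gives the causal effect.
Within each level — low-risk: 26.8% vs 4.3%; high-risk: 72.2% vs 51.8% — the conventional track is lower every time.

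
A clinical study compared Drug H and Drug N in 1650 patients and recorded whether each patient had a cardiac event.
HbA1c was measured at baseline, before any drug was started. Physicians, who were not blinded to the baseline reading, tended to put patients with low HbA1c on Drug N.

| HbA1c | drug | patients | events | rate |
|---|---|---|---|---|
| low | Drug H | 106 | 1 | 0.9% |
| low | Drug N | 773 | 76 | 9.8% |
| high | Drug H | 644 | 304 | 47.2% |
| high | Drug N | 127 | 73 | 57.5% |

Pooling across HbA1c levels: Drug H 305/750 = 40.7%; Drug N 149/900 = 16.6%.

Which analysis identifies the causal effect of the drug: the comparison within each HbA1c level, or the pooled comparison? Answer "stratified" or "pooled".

Drug H is lower inside every HbA1c stratum but Drug N is lower in aggregate. Whether to stratify depends on how HbA1c relates to the drug.
HbA1c is set before the drug has any effect — it is not caused by the drug — and it independently drives the outcome. That makes it a confounder, so the causal comparison is within HbA1c levels.
Within each level — low: 0.9% vs 9.8%; high: 47.2% vs 57.5% — Drug H is lower every time.

stratified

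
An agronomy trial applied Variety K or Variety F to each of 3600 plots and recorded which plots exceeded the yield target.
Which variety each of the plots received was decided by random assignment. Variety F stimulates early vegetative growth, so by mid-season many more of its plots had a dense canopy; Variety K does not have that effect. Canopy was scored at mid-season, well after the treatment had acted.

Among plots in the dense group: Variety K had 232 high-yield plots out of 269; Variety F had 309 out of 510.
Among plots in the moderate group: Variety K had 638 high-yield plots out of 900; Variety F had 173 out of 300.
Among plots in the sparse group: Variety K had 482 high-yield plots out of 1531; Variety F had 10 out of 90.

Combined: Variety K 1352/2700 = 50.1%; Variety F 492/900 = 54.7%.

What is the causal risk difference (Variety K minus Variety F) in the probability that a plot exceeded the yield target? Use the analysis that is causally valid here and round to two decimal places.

The mid-season canopy-specific comparison favours Variety K throughout, but the pooled figures favour Variety F. The question is whether to condition on mid-season canopy.
Mid-season canopy is recorded after the variety and is itself shifted by it — it sits on the causal path from variety to outcome. Conditioning on a mediator would strip out part of the effect we want; the pooled comparison gives the total causal effect.
The causal difference is the pooled difference: 0.501 − 0.547 = -0.046.

-0.05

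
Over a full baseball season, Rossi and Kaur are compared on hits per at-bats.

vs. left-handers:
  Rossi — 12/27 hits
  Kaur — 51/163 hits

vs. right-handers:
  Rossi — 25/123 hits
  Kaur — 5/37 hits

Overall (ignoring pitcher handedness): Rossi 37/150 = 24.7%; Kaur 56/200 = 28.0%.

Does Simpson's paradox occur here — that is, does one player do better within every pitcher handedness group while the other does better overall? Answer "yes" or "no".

Within each pitcher handedness level (vs. left-handers 44.4% vs 31.3%; vs. right-handers 20.3% vs 13.5%), Rossi has the higher rate every time. Pooled: 24.7% vs 28.0% — Kaur has the higher rate overall. The two comparisons disagree.

yes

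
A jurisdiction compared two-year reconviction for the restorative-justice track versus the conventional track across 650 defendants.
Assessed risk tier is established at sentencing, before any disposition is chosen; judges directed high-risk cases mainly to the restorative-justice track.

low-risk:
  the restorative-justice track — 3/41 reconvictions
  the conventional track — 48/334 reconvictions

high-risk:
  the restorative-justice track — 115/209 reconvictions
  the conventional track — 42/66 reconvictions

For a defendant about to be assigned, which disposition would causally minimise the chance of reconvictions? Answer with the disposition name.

the restorative-justice track

Here assessed risk tier is a common cause — it drives both which disposition a case falls under and the outcome. The crude comparison mixes populations; the stratum-specific rates are the causally relevant ones.
Within each level — low-risk: 7.3% vs 14.4%; high-risk: 55.0% vs 63.6% — the restorative-justice track is lower every time.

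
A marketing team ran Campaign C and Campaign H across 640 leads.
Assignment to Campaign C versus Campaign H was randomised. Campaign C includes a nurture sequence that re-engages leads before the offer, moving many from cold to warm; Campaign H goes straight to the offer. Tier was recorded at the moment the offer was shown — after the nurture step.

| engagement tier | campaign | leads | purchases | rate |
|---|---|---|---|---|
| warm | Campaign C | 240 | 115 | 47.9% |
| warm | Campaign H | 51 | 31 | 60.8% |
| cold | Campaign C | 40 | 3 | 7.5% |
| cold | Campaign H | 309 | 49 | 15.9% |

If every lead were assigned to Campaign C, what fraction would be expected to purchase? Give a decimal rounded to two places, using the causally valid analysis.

The distribution of engagement tier is itself part of what the campaign does — it is an intermediate outcome. Holding it fixed would remove that part of the effect; the total effect is the pooled difference.
So P(outcome | do(Campaign C)) is just the pooled rate for Campaign C: 118/280 = 0.421.

0.42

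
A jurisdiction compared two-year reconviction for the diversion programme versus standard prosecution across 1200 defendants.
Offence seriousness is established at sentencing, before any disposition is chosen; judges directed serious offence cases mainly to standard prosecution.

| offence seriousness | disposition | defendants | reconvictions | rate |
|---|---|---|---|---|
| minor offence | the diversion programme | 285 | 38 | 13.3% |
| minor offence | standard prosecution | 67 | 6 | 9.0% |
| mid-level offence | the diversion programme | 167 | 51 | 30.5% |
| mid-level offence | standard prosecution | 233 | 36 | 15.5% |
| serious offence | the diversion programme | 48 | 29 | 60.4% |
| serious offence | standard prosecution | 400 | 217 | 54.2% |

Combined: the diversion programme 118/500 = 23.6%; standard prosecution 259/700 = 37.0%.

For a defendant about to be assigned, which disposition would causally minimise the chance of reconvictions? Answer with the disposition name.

Within every offence seriousness level standard prosecution has the lower rate, yet pooled the diversion programme does — Simpson's reversal.
The imbalance in offence seriousness arose from how defendants were allocated, not from anything the disposition did; and offence seriousness independently affects the outcome. The pooled gap is confounded — condition on offence seriousness.
Within each level — minor offence: 13.3% vs 9.0%; mid-level offence: 30.5% vs 15.5%; serious offence: 60.4% vs 54.2% — standard prosecution is lower every time.

standard prosecution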